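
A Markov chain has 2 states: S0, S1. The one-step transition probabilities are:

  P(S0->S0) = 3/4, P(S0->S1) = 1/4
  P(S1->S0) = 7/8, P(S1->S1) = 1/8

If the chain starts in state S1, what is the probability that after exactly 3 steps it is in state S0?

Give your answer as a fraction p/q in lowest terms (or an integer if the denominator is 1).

Computing P^3 by repeated multiplication:
P^1 =
  S0: [3/4, 1/4]
  S1: [7/8, 1/8]
P^2 =
  S0: [25/32, 7/32]
  S1: [49/64, 15/64]
P^3 =
  S0: [199/256, 57/256]
  S1: [399/512, 113/512]

(P^3)[S1 -> S0] = 399/512

Answer: 399/512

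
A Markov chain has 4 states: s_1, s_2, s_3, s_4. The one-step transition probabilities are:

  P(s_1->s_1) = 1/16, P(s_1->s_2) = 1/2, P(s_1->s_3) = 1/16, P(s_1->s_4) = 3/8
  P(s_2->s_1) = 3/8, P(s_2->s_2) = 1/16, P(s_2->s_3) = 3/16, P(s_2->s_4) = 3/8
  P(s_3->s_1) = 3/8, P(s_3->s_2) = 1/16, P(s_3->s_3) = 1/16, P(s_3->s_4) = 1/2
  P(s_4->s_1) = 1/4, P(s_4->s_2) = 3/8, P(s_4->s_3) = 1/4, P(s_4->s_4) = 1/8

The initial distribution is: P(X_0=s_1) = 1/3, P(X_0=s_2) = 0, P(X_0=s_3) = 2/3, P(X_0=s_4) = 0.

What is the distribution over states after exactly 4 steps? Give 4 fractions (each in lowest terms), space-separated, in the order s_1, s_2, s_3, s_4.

Propagating the distribution step by step (d_{t+1} = d_t * P):
d_0 = (s_1=1/3, s_2=0, s_3=2/3, s_4=0)
  d_1[s_1] = 1/3*1/16 + 0*3/8 + 2/3*3/8 + 0*1/4 = 13/48
  d_1[s_2] = 1/3*1/2 + 0*1/16 + 2/3*1/16 + 0*3/8 = 5/24
  d_1[s_3] = 1/3*1/16 + 0*3/16 + 2/3*1/16 + 0*1/4 = 1/16
  d_1[s_4] = 1/3*3/8 + 0*3/8 + 2/3*1/2 + 0*1/8 = 11/24
d_1 = (s_1=13/48, s_2=5/24, s_3=1/16, s_4=11/24)
  d_2[s_1] = 13/48*1/16 + 5/24*3/8 + 1/16*3/8 + 11/24*1/4 = 179/768
  d_2[s_2] = 13/48*1/2 + 5/24*1/16 + 1/16*1/16 + 11/24*3/8 = 83/256
  d_2[s_3] = 13/48*1/16 + 5/24*3/16 + 1/16*1/16 + 11/24*1/4 = 67/384
  d_2[s_4] = 13/48*3/8 + 5/24*3/8 + 1/16*1/2 + 11/24*1/8 = 103/384
d_2 = (s_1=179/768, s_2=83/256, s_3=67/384, s_4=103/384)
  d_3[s_1] = 179/768*1/16 + 83/256*3/8 + 67/384*3/8 + 103/384*1/4 = 3301/12288
  d_3[s_2] = 179/768*1/2 + 83/256*1/16 + 67/384*1/16 + 103/384*3/8 = 1017/4096
  d_3[s_3] = 179/768*1/16 + 83/256*3/16 + 67/384*1/16 + 103/384*1/4 = 157/1024
  d_3[s_4] = 179/768*3/8 + 83/256*3/8 + 67/384*1/2 + 103/384*1/8 = 1013/3072
d_3 = (s_1=3301/12288, s_2=1017/4096, s_3=157/1024, s_4=1013/3072)
  d_4[s_1] = 3301/12288*1/16 + 1017/4096*3/8 + 157/1024*3/8 + 1013/3072*1/4 = 16373/65536
  d_4[s_2] = 3301/12288*1/2 + 1017/4096*1/16 + 157/1024*1/16 + 1013/3072*3/8 = 55655/196608
  d_4[s_3] = 3301/12288*1/16 + 1017/4096*3/16 + 157/1024*1/16 + 1013/3072*1/4 = 5091/32768
  d_4[s_4] = 3301/12288*3/8 + 1017/4096*3/8 + 157/1024*1/2 + 1013/3072*1/8 = 7661/24576
d_4 = (s_1=16373/65536, s_2=55655/196608, s_3=5091/32768, s_4=7661/24576)

Answer: 16373/65536 55655/196608 5091/32768 7661/24576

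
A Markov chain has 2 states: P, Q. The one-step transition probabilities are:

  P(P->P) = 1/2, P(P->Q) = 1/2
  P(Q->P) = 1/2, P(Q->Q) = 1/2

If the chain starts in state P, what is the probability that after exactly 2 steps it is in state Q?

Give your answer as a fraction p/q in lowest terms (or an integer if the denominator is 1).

Answer: 1/2

Derivation:
Computing P^2 by repeated multiplication:
P^1 =
  P: [1/2, 1/2]
  Q: [1/2, 1/2]
P^2 =
  P: [1/2, 1/2]
  Q: [1/2, 1/2]

(P^2)[P -> Q] = 1/2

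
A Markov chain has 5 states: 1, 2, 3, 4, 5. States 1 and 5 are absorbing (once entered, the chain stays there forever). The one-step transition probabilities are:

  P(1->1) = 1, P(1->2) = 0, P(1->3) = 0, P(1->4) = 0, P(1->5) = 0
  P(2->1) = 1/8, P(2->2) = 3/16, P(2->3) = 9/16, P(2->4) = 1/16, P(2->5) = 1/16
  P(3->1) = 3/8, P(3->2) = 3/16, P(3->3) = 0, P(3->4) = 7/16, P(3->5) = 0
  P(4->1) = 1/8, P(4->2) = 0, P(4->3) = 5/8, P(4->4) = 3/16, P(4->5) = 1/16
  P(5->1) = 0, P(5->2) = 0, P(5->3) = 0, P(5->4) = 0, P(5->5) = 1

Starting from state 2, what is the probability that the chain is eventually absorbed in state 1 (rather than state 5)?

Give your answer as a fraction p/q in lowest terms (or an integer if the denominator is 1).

Answer: 1196/1413

Derivation:
Let a_i = P(absorbed in 1 | start in state i).
Boundary conditions: a_1 = 1, a_5 = 0.
For each transient state i, a_i = sum_j P(i->j) * a_j:
  a_2 = 1/8*a_1 + 3/16*a_2 + 9/16*a_3 + 1/16*a_4 + 1/16*a_5
  a_3 = 3/8*a_1 + 3/16*a_2 + 0*a_3 + 7/16*a_4 + 0*a_5
  a_4 = 1/8*a_1 + 0*a_2 + 5/8*a_3 + 3/16*a_4 + 1/16*a_5

Substituting a_1 = 1 and a_5 = 0, rearrange to (I - Q) a = r where r[i] = P(i -> 1):
  [13/16, -9/16, -1/16] . (a_2, a_3, a_4) = 1/8
  [-3/16, 1, -7/16] . (a_2, a_3, a_4) = 3/8
  [0, -5/8, 13/16] . (a_2, a_3, a_4) = 1/8

Solving yields:
  a_2 = 1196/1413
  a_3 = 1280/1413
  a_4 = 1202/1413

Starting state is 2, so the absorption probability is a_2 = 1196/1413.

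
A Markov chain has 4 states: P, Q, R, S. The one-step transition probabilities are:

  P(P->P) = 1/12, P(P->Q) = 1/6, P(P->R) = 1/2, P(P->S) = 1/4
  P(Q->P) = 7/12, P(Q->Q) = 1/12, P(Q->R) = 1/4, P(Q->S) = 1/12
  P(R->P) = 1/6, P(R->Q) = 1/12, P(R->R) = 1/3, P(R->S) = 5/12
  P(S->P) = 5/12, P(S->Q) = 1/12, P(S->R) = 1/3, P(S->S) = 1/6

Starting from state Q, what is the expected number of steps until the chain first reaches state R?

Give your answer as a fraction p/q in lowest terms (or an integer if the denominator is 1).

Answer: 2424/863

Derivation:
Let h_i = expected steps to first reach R from state i.
Boundary: h_R = 0.
First-step equations for the other states:
  h_P = 1 + 1/12*h_P + 1/6*h_Q + 1/2*h_R + 1/4*h_S
  h_Q = 1 + 7/12*h_P + 1/12*h_Q + 1/4*h_R + 1/12*h_S
  h_S = 1 + 5/12*h_P + 1/12*h_Q + 1/3*h_R + 1/6*h_S

Substituting h_R = 0 and rearranging gives the linear system (I - Q) h = 1:
  [11/12, -1/6, -1/4] . (h_P, h_Q, h_S) = 1
  [-7/12, 11/12, -1/12] . (h_P, h_Q, h_S) = 1
  [-5/12, -1/12, 5/6] . (h_P, h_Q, h_S) = 1

Solving yields:
  h_P = 2004/863
  h_Q = 2424/863
  h_S = 2280/863

Starting state is Q, so the expected hitting time is h_Q = 2424/863.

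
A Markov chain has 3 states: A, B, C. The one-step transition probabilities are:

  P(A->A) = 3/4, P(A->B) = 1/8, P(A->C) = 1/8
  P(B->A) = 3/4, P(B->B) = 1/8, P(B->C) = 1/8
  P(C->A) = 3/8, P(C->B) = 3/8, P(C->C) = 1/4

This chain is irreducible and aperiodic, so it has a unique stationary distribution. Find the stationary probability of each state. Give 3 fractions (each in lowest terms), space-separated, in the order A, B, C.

The stationary distribution satisfies pi = pi * P, i.e.:
  pi_A = 3/4*pi_A + 3/4*pi_B + 3/8*pi_C
  pi_B = 1/8*pi_A + 1/8*pi_B + 3/8*pi_C
  pi_C = 1/8*pi_A + 1/8*pi_B + 1/4*pi_C
with normalization: pi_A + pi_B + pi_C = 1.

Using the first 2 balance equations plus normalization, the linear system A*pi = b is:
  [-1/4, 3/4, 3/8] . pi = 0
  [1/8, -7/8, 3/8] . pi = 0
  [1, 1, 1] . pi = 1

Solving yields:
  pi_A = 39/56
  pi_B = 9/56
  pi_C = 1/7

Verification (pi * P):
  39/56*3/4 + 9/56*3/4 + 1/7*3/8 = 39/56 = pi_A  (ok)
  39/56*1/8 + 9/56*1/8 + 1/7*3/8 = 9/56 = pi_B  (ok)
  39/56*1/8 + 9/56*1/8 + 1/7*1/4 = 1/7 = pi_C  (ok)

Answer: 39/56 9/56 1/7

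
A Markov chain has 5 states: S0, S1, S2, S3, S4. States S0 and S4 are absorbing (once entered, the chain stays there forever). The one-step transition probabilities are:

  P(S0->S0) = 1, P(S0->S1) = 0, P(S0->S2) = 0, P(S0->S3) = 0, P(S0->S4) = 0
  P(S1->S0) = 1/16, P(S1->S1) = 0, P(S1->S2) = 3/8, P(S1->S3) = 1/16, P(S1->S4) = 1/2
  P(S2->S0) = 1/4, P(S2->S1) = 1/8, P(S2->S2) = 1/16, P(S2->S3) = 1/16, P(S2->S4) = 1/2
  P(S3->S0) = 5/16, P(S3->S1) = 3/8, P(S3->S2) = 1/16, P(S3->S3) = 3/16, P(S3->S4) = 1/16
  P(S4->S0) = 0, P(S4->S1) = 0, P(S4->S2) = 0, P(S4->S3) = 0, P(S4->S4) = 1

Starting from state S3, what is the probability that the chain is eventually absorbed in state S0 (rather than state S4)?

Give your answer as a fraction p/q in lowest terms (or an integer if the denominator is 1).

Let a_i = P(absorbed in S0 | start in state i).
Boundary conditions: a_S0 = 1, a_S4 = 0.
For each transient state i, a_i = sum_j P(i->j) * a_j:
  a_S1 = 1/16*a_S0 + 0*a_S1 + 3/8*a_S2 + 1/16*a_S3 + 1/2*a_S4
  a_S2 = 1/4*a_S0 + 1/8*a_S1 + 1/16*a_S2 + 1/16*a_S3 + 1/2*a_S4
  a_S3 = 5/16*a_S0 + 3/8*a_S1 + 1/16*a_S2 + 3/16*a_S3 + 1/16*a_S4

Substituting a_S0 = 1 and a_S4 = 0, rearrange to (I - Q) a = r where r[i] = P(i -> S0):
  [1, -3/8, -1/16] . (a_S1, a_S2, a_S3) = 1/16
  [-1/8, 15/16, -1/16] . (a_S1, a_S2, a_S3) = 1/4
  [-3/8, -1/16, 13/16] . (a_S1, a_S2, a_S3) = 5/16

Solving yields:
  a_S1 = 41/188
  a_S2 = 31/94
  a_S3 = 24/47

Starting state is S3, so the absorption probability is a_S3 = 24/47.

Answer: 24/47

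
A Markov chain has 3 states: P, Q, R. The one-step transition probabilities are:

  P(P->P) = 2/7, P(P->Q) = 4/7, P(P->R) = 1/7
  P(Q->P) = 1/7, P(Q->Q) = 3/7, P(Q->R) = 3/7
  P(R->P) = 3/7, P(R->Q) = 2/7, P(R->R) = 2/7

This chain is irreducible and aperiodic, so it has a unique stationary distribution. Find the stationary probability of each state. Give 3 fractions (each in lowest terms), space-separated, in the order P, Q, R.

The stationary distribution satisfies pi = pi * P, i.e.:
  pi_P = 2/7*pi_P + 1/7*pi_Q + 3/7*pi_R
  pi_Q = 4/7*pi_P + 3/7*pi_Q + 2/7*pi_R
  pi_R = 1/7*pi_P + 3/7*pi_Q + 2/7*pi_R
with normalization: pi_P + pi_Q + pi_R = 1.

Using the first 2 balance equations plus normalization, the linear system A*pi = b is:
  [-5/7, 1/7, 3/7] . pi = 0
  [4/7, -4/7, 2/7] . pi = 0
  [1, 1, 1] . pi = 1

Solving yields:
  pi_P = 7/26
  pi_Q = 11/26
  pi_R = 4/13

Verification (pi * P):
  7/26*2/7 + 11/26*1/7 + 4/13*3/7 = 7/26 = pi_P  (ok)
  7/26*4/7 + 11/26*3/7 + 4/13*2/7 = 11/26 = pi_Q  (ok)
  7/26*1/7 + 11/26*3/7 + 4/13*2/7 = 4/13 = pi_R  (ok)

Answer: 7/26 11/26 4/13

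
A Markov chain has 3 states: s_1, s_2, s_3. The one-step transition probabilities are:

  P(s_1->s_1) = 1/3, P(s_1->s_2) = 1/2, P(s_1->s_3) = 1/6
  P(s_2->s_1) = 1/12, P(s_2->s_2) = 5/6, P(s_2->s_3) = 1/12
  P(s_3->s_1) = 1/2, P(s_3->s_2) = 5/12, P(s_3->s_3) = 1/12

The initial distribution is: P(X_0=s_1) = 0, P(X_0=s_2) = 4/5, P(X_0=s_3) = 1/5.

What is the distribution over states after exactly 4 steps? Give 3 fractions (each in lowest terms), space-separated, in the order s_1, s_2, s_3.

Answer: 853/5184 15313/20736 2011/20736

Derivation:
Propagating the distribution step by step (d_{t+1} = d_t * P):
d_0 = (s_1=0, s_2=4/5, s_3=1/5)
  d_1[s_1] = 0*1/3 + 4/5*1/12 + 1/5*1/2 = 1/6
  d_1[s_2] = 0*1/2 + 4/5*5/6 + 1/5*5/12 = 3/4
  d_1[s_3] = 0*1/6 + 4/5*1/12 + 1/5*1/12 = 1/12
d_1 = (s_1=1/6, s_2=3/4, s_3=1/12)
  d_2[s_1] = 1/6*1/3 + 3/4*1/12 + 1/12*1/2 = 23/144
  d_2[s_2] = 1/6*1/2 + 3/4*5/6 + 1/12*5/12 = 107/144
  d_2[s_3] = 1/6*1/6 + 3/4*1/12 + 1/12*1/12 = 7/72
d_2 = (s_1=23/144, s_2=107/144, s_3=7/72)
  d_3[s_1] = 23/144*1/3 + 107/144*1/12 + 7/72*1/2 = 283/1728
  d_3[s_2] = 23/144*1/2 + 107/144*5/6 + 7/72*5/12 = 71/96
  d_3[s_3] = 23/144*1/6 + 107/144*1/12 + 7/72*1/12 = 167/1728
d_3 = (s_1=283/1728, s_2=71/96, s_3=167/1728)
  d_4[s_1] = 283/1728*1/3 + 71/96*1/12 + 167/1728*1/2 = 853/5184
  d_4[s_2] = 283/1728*1/2 + 71/96*5/6 + 167/1728*5/12 = 15313/20736
  d_4[s_3] = 283/1728*1/6 + 71/96*1/12 + 167/1728*1/12 = 2011/20736
d_4 = (s_1=853/5184, s_2=15313/20736, s_3=2011/20736)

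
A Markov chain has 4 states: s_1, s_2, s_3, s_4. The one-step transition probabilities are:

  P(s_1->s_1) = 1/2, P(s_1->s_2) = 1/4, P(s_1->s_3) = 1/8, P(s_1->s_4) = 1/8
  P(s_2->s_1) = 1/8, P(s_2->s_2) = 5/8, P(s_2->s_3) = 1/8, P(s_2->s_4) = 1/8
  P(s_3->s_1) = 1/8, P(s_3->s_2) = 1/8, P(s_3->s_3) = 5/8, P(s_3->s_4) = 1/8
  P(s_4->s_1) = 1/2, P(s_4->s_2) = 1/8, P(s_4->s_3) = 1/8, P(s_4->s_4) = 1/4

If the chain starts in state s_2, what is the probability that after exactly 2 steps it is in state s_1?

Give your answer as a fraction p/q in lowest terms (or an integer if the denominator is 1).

Computing P^2 by repeated multiplication:
P^1 =
  s_1: [1/2, 1/4, 1/8, 1/8]
  s_2: [1/8, 5/8, 1/8, 1/8]
  s_3: [1/8, 1/8, 5/8, 1/8]
  s_4: [1/2, 1/8, 1/8, 1/4]
P^2 =
  s_1: [23/64, 5/16, 3/16, 9/64]
  s_2: [7/32, 29/64, 3/16, 9/64]
  s_3: [7/32, 13/64, 7/16, 9/64]
  s_4: [13/32, 1/4, 3/16, 5/32]

(P^2)[s_2 -> s_1] = 7/32

Answer: 7/32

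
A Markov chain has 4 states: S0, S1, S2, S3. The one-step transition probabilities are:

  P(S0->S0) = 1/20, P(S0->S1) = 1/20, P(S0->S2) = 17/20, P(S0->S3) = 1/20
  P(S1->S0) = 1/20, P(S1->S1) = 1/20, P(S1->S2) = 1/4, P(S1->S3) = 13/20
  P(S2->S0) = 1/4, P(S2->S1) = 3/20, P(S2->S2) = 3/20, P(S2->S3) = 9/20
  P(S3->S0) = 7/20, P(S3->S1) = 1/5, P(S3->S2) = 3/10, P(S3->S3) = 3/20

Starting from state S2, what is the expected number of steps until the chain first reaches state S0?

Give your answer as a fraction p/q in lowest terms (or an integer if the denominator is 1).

Answer: 355/91

Derivation:
Let h_i = expected steps to first reach S0 from state i.
Boundary: h_S0 = 0.
First-step equations for the other states:
  h_S1 = 1 + 1/20*h_S0 + 1/20*h_S1 + 1/4*h_S2 + 13/20*h_S3
  h_S2 = 1 + 1/4*h_S0 + 3/20*h_S1 + 3/20*h_S2 + 9/20*h_S3
  h_S3 = 1 + 7/20*h_S0 + 1/5*h_S1 + 3/10*h_S2 + 3/20*h_S3

Substituting h_S0 = 0 and rearranging gives the linear system (I - Q) h = 1:
  [19/20, -1/4, -13/20] . (h_S1, h_S2, h_S3) = 1
  [-3/20, 17/20, -9/20] . (h_S1, h_S2, h_S3) = 1
  [-1/5, -3/10, 17/20] . (h_S1, h_S2, h_S3) = 1

Solving yields:
  h_S1 = 415/91
  h_S2 = 355/91
  h_S3 = 330/91

Starting state is S2, so the expected hitting time is h_S2 = 355/91.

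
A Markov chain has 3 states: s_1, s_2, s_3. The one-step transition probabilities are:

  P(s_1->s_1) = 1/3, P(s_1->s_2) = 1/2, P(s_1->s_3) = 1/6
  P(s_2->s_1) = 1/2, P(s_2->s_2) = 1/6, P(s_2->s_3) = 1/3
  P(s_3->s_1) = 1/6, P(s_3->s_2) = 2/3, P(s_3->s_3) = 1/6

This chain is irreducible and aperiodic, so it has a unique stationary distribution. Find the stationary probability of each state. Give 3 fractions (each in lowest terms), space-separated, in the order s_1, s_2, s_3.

Answer: 17/47 19/47 11/47

Derivation:
The stationary distribution satisfies pi = pi * P, i.e.:
  pi_s_1 = 1/3*pi_s_1 + 1/2*pi_s_2 + 1/6*pi_s_3
  pi_s_2 = 1/2*pi_s_1 + 1/6*pi_s_2 + 2/3*pi_s_3
  pi_s_3 = 1/6*pi_s_1 + 1/3*pi_s_2 + 1/6*pi_s_3
with normalization: pi_s_1 + pi_s_2 + pi_s_3 = 1.

Using the first 2 balance equations plus normalization, the linear system A*pi = b is:
  [-2/3, 1/2, 1/6] . pi = 0
  [1/2, -5/6, 2/3] . pi = 0
  [1, 1, 1] . pi = 1

Solving yields:
  pi_s_1 = 17/47
  pi_s_2 = 19/47
  pi_s_3 = 11/47

Verification (pi * P):
  17/47*1/3 + 19/47*1/2 + 11/47*1/6 = 17/47 = pi_s_1  (ok)
  17/47*1/2 + 19/47*1/6 + 11/47*2/3 = 19/47 = pi_s_2  (ok)
  17/47*1/6 + 19/47*1/3 + 11/47*1/6 = 11/47 = pi_s_3  (ok)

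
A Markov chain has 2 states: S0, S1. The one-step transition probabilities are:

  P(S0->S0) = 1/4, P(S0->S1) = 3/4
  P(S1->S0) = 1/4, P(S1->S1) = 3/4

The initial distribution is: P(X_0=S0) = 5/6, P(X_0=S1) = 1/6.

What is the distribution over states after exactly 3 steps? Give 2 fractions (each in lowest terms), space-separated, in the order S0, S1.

Propagating the distribution step by step (d_{t+1} = d_t * P):
d_0 = (S0=5/6, S1=1/6)
  d_1[S0] = 5/6*1/4 + 1/6*1/4 = 1/4
  d_1[S1] = 5/6*3/4 + 1/6*3/4 = 3/4
d_1 = (S0=1/4, S1=3/4)
  d_2[S0] = 1/4*1/4 + 3/4*1/4 = 1/4
  d_2[S1] = 1/4*3/4 + 3/4*3/4 = 3/4
d_2 = (S0=1/4, S1=3/4)
  d_3[S0] = 1/4*1/4 + 3/4*1/4 = 1/4
  d_3[S1] = 1/4*3/4 + 3/4*3/4 = 3/4
d_3 = (S0=1/4, S1=3/4)

Answer: 1/4 3/4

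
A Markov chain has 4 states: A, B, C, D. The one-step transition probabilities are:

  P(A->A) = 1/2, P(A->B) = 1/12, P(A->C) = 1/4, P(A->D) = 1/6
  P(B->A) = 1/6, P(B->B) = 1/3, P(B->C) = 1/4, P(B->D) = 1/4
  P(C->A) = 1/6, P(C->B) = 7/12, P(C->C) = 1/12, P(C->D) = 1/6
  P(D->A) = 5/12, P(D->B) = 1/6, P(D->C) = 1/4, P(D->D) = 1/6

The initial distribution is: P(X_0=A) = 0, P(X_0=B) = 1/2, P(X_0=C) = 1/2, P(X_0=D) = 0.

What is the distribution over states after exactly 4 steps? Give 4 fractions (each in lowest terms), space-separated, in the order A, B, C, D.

Propagating the distribution step by step (d_{t+1} = d_t * P):
d_0 = (A=0, B=1/2, C=1/2, D=0)
  d_1[A] = 0*1/2 + 1/2*1/6 + 1/2*1/6 + 0*5/12 = 1/6
  d_1[B] = 0*1/12 + 1/2*1/3 + 1/2*7/12 + 0*1/6 = 11/24
  d_1[C] = 0*1/4 + 1/2*1/4 + 1/2*1/12 + 0*1/4 = 1/6
  d_1[D] = 0*1/6 + 1/2*1/4 + 1/2*1/6 + 0*1/6 = 5/24
d_1 = (A=1/6, B=11/24, C=1/6, D=5/24)
  d_2[A] = 1/6*1/2 + 11/24*1/6 + 1/6*1/6 + 5/24*5/12 = 79/288
  d_2[B] = 1/6*1/12 + 11/24*1/3 + 1/6*7/12 + 5/24*1/6 = 43/144
  d_2[C] = 1/6*1/4 + 11/24*1/4 + 1/6*1/12 + 5/24*1/4 = 2/9
  d_2[D] = 1/6*1/6 + 11/24*1/4 + 1/6*1/6 + 5/24*1/6 = 59/288
d_2 = (A=79/288, B=43/144, C=2/9, D=59/288)
  d_3[A] = 79/288*1/2 + 43/144*1/6 + 2/9*1/6 + 59/288*5/12 = 1069/3456
  d_3[B] = 79/288*1/12 + 43/144*1/3 + 2/9*7/12 + 59/288*1/6 = 989/3456
  d_3[C] = 79/288*1/4 + 43/144*1/4 + 2/9*1/12 + 59/288*1/4 = 23/108
  d_3[D] = 79/288*1/6 + 43/144*1/4 + 2/9*1/6 + 59/288*1/6 = 331/1728
d_3 = (A=1069/3456, B=989/3456, C=23/108, D=331/1728)
  d_4[A] = 1069/3456*1/2 + 989/3456*1/6 + 23/108*1/6 + 331/1728*5/12 = 6587/20736
  d_4[B] = 1069/3456*1/12 + 989/3456*1/3 + 23/108*7/12 + 331/1728*1/6 = 11501/41472
  d_4[C] = 1069/3456*1/4 + 989/3456*1/4 + 23/108*1/12 + 331/1728*1/4 = 139/648
  d_4[D] = 1069/3456*1/6 + 989/3456*1/4 + 23/108*1/6 + 331/1728*1/6 = 7901/41472
d_4 = (A=6587/20736, B=11501/41472, C=139/648, D=7901/41472)

Answer: 6587/20736 11501/41472 139/648 7901/41472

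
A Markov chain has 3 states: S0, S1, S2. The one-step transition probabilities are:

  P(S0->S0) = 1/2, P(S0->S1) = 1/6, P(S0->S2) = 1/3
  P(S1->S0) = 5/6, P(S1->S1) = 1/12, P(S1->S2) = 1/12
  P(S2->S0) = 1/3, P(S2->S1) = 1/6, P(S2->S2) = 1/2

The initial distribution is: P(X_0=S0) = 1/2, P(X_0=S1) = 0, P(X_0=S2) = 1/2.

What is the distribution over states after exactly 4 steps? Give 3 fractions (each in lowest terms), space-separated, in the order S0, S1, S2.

Answer: 2551/5184 1595/10368 3671/10368

Derivation:
Propagating the distribution step by step (d_{t+1} = d_t * P):
d_0 = (S0=1/2, S1=0, S2=1/2)
  d_1[S0] = 1/2*1/2 + 0*5/6 + 1/2*1/3 = 5/12
  d_1[S1] = 1/2*1/6 + 0*1/12 + 1/2*1/6 = 1/6
  d_1[S2] = 1/2*1/3 + 0*1/12 + 1/2*1/2 = 5/12
d_1 = (S0=5/12, S1=1/6, S2=5/12)
  d_2[S0] = 5/12*1/2 + 1/6*5/6 + 5/12*1/3 = 35/72
  d_2[S1] = 5/12*1/6 + 1/6*1/12 + 5/12*1/6 = 11/72
  d_2[S2] = 5/12*1/3 + 1/6*1/12 + 5/12*1/2 = 13/36
d_2 = (S0=35/72, S1=11/72, S2=13/36)
  d_3[S0] = 35/72*1/2 + 11/72*5/6 + 13/36*1/3 = 53/108
  d_3[S1] = 35/72*1/6 + 11/72*1/12 + 13/36*1/6 = 133/864
  d_3[S2] = 35/72*1/3 + 11/72*1/12 + 13/36*1/2 = 307/864
d_3 = (S0=53/108, S1=133/864, S2=307/864)
  d_4[S0] = 53/108*1/2 + 133/864*5/6 + 307/864*1/3 = 2551/5184
  d_4[S1] = 53/108*1/6 + 133/864*1/12 + 307/864*1/6 = 1595/10368
  d_4[S2] = 53/108*1/3 + 133/864*1/12 + 307/864*1/2 = 3671/10368
d_4 = (S0=2551/5184, S1=1595/10368, S2=3671/10368)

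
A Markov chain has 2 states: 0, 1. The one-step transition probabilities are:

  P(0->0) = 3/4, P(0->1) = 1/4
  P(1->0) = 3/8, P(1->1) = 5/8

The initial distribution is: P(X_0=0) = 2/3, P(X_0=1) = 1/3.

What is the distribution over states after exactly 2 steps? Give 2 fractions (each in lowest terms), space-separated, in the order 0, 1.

Propagating the distribution step by step (d_{t+1} = d_t * P):
d_0 = (0=2/3, 1=1/3)
  d_1[0] = 2/3*3/4 + 1/3*3/8 = 5/8
  d_1[1] = 2/3*1/4 + 1/3*5/8 = 3/8
d_1 = (0=5/8, 1=3/8)
  d_2[0] = 5/8*3/4 + 3/8*3/8 = 39/64
  d_2[1] = 5/8*1/4 + 3/8*5/8 = 25/64
d_2 = (0=39/64, 1=25/64)

Answer: 39/64 25/64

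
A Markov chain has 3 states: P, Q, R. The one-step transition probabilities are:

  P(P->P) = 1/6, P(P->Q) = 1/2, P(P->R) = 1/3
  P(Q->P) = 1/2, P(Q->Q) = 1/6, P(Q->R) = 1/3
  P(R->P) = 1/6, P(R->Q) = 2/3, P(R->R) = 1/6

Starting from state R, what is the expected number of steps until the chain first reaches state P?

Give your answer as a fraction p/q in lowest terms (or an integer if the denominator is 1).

Let h_i = expected steps to first reach P from state i.
Boundary: h_P = 0.
First-step equations for the other states:
  h_Q = 1 + 1/2*h_P + 1/6*h_Q + 1/3*h_R
  h_R = 1 + 1/6*h_P + 2/3*h_Q + 1/6*h_R

Substituting h_P = 0 and rearranging gives the linear system (I - Q) h = 1:
  [5/6, -1/3] . (h_Q, h_R) = 1
  [-2/3, 5/6] . (h_Q, h_R) = 1

Solving yields:
  h_Q = 42/17
  h_R = 54/17

Starting state is R, so the expected hitting time is h_R = 54/17.

Answer: 54/17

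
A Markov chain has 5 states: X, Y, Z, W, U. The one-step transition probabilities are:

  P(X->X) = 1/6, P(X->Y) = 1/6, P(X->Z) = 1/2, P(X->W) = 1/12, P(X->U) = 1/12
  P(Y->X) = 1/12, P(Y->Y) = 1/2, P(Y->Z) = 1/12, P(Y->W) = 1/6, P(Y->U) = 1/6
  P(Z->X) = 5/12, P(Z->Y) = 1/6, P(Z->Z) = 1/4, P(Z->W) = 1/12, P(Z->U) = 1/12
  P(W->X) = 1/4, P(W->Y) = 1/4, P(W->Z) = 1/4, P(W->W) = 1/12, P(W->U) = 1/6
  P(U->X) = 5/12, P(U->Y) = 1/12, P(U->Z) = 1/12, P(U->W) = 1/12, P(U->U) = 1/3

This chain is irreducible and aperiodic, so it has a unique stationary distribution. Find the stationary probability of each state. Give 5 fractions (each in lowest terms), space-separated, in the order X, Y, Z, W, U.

Answer: 276/1085 53/217 269/1085 45/434 65/434

Derivation:
The stationary distribution satisfies pi = pi * P, i.e.:
  pi_X = 1/6*pi_X + 1/12*pi_Y + 5/12*pi_Z + 1/4*pi_W + 5/12*pi_U
  pi_Y = 1/6*pi_X + 1/2*pi_Y + 1/6*pi_Z + 1/4*pi_W + 1/12*pi_U
  pi_Z = 1/2*pi_X + 1/12*pi_Y + 1/4*pi_Z + 1/4*pi_W + 1/12*pi_U
  pi_W = 1/12*pi_X + 1/6*pi_Y + 1/12*pi_Z + 1/12*pi_W + 1/12*pi_U
  pi_U = 1/12*pi_X + 1/6*pi_Y + 1/12*pi_Z + 1/6*pi_W + 1/3*pi_U
with normalization: pi_X + pi_Y + pi_Z + pi_W + pi_U = 1.

Using the first 4 balance equations plus normalization, the linear system A*pi = b is:
  [-5/6, 1/12, 5/12, 1/4, 5/12] . pi = 0
  [1/6, -1/2, 1/6, 1/4, 1/12] . pi = 0
  [1/2, 1/12, -3/4, 1/4, 1/12] . pi = 0
  [1/12, 1/6, 1/12, -11/12, 1/12] . pi = 0
  [1, 1, 1, 1, 1] . pi = 1

Solving yields:
  pi_X = 276/1085
  pi_Y = 53/217
  pi_Z = 269/1085
  pi_W = 45/434
  pi_U = 65/434

Verification (pi * P):
  276/1085*1/6 + 53/217*1/12 + 269/1085*5/12 + 45/434*1/4 + 65/434*5/12 = 276/1085 = pi_X  (ok)
  276/1085*1/6 + 53/217*1/2 + 269/1085*1/6 + 45/434*1/4 + 65/434*1/12 = 53/217 = pi_Y  (ok)
  276/1085*1/2 + 53/217*1/12 + 269/1085*1/4 + 45/434*1/4 + 65/434*1/12 = 269/1085 = pi_Z  (ok)
  276/1085*1/12 + 53/217*1/6 + 269/1085*1/12 + 45/434*1/12 + 65/434*1/12 = 45/434 = pi_W  (ok)
  276/1085*1/12 + 53/217*1/6 + 269/1085*1/12 + 45/434*1/6 + 65/434*1/3 = 65/434 = pi_U  (ok)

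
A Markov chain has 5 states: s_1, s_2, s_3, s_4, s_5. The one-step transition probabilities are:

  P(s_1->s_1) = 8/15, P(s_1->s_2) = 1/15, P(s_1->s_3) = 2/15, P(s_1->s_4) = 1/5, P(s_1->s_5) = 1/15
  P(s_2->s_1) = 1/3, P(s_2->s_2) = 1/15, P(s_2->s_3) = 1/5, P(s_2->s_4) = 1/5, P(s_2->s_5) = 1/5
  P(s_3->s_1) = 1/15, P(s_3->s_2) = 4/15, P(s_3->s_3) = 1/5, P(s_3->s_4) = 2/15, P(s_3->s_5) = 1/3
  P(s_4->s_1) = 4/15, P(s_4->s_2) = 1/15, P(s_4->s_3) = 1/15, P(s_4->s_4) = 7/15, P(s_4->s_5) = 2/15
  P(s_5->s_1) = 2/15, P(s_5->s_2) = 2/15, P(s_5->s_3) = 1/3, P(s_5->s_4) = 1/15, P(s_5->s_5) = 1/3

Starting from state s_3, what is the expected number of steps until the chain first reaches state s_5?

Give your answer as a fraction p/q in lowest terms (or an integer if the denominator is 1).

Let h_i = expected steps to first reach s_5 from state i.
Boundary: h_s_5 = 0.
First-step equations for the other states:
  h_s_1 = 1 + 8/15*h_s_1 + 1/15*h_s_2 + 2/15*h_s_3 + 1/5*h_s_4 + 1/15*h_s_5
  h_s_2 = 1 + 1/3*h_s_1 + 1/15*h_s_2 + 1/5*h_s_3 + 1/5*h_s_4 + 1/5*h_s_5
  h_s_3 = 1 + 1/15*h_s_1 + 4/15*h_s_2 + 1/5*h_s_3 + 2/15*h_s_4 + 1/3*h_s_5
  h_s_4 = 1 + 4/15*h_s_1 + 1/15*h_s_2 + 1/15*h_s_3 + 7/15*h_s_4 + 2/15*h_s_5

Substituting h_s_5 = 0 and rearranging gives the linear system (I - Q) h = 1:
  [7/15, -1/15, -2/15, -1/5] . (h_s_1, h_s_2, h_s_3, h_s_4) = 1
  [-1/3, 14/15, -1/5, -1/5] . (h_s_1, h_s_2, h_s_3, h_s_4) = 1
  [-1/15, -4/15, 4/5, -2/15] . (h_s_1, h_s_2, h_s_3, h_s_4) = 1
  [-4/15, -1/15, -1/15, 8/15] . (h_s_1, h_s_2, h_s_3, h_s_4) = 1

Solving yields:
  h_s_1 = 16965/2228
  h_s_2 = 28695/4456
  h_s_3 = 23265/4456
  h_s_4 = 31815/4456

Starting state is s_3, so the expected hitting time is h_s_3 = 23265/4456.

Answer: 23265/4456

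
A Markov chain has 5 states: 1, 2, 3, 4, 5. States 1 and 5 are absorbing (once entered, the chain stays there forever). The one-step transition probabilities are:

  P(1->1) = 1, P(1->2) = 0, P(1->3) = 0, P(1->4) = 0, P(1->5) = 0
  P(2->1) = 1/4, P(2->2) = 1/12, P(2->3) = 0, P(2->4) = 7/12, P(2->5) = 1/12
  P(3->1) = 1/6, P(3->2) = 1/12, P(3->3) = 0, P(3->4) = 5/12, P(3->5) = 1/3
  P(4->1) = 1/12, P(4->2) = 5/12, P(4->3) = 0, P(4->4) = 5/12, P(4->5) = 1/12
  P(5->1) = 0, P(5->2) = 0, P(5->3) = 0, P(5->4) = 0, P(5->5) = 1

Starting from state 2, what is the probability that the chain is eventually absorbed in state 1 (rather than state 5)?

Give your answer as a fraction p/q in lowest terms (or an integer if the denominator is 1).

Answer: 2/3

Derivation:
Let a_i = P(absorbed in 1 | start in state i).
Boundary conditions: a_1 = 1, a_5 = 0.
For each transient state i, a_i = sum_j P(i->j) * a_j:
  a_2 = 1/4*a_1 + 1/12*a_2 + 0*a_3 + 7/12*a_4 + 1/12*a_5
  a_3 = 1/6*a_1 + 1/12*a_2 + 0*a_3 + 5/12*a_4 + 1/3*a_5
  a_4 = 1/12*a_1 + 5/12*a_2 + 0*a_3 + 5/12*a_4 + 1/12*a_5

Substituting a_1 = 1 and a_5 = 0, rearrange to (I - Q) a = r where r[i] = P(i -> 1):
  [11/12, 0, -7/12] . (a_2, a_3, a_4) = 1/4
  [-1/12, 1, -5/12] . (a_2, a_3, a_4) = 1/6
  [-5/12, 0, 7/12] . (a_2, a_3, a_4) = 1/12

Solving yields:
  a_2 = 2/3
  a_3 = 121/252
  a_4 = 13/21

Starting state is 2, so the absorption probability is a_2 = 2/3.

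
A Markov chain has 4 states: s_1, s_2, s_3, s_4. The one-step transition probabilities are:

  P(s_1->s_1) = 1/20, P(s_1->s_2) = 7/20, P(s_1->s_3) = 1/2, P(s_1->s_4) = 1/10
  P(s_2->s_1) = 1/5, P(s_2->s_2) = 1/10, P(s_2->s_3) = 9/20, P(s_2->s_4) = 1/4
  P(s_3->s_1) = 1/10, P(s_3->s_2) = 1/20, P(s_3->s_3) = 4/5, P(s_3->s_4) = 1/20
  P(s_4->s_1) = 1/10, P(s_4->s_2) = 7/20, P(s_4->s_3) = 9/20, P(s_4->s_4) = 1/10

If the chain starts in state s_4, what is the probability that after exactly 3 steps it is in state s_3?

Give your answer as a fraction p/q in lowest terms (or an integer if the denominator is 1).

Answer: 5367/8000

Derivation:
Computing P^3 by repeated multiplication:
P^1 =
  s_1: [1/20, 7/20, 1/2, 1/10]
  s_2: [1/5, 1/10, 9/20, 1/4]
  s_3: [1/10, 1/20, 4/5, 1/20]
  s_4: [1/10, 7/20, 9/20, 1/10]
P^2 =
  s_1: [53/400, 9/80, 251/400, 51/400]
  s_2: [1/10, 19/100, 247/400, 37/400]
  s_3: [1/10, 39/400, 147/200, 27/400]
  s_4: [13/100, 51/400, 49/80, 13/100]
P^3 =
  s_1: [837/8000, 1069/8000, 541/800, 171/2000]
  s_2: [57/500, 469/4000, 5369/8000, 781/8000]
  s_3: [419/4000, 841/8000, 2849/4000, 623/8000]
  s_4: [17/160, 43/320, 5367/8000, 177/2000]

(P^3)[s_4 -> s_3] = 5367/8000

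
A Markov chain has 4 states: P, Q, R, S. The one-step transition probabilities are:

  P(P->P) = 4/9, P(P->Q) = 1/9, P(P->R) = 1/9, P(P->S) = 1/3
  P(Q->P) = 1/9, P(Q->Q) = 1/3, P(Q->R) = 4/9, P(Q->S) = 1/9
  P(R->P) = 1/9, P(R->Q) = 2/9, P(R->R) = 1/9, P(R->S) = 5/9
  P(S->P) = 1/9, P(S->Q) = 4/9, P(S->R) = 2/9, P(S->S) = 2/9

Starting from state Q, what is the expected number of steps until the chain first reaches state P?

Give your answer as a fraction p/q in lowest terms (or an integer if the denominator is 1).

Answer: 9

Derivation:
Let h_i = expected steps to first reach P from state i.
Boundary: h_P = 0.
First-step equations for the other states:
  h_Q = 1 + 1/9*h_P + 1/3*h_Q + 4/9*h_R + 1/9*h_S
  h_R = 1 + 1/9*h_P + 2/9*h_Q + 1/9*h_R + 5/9*h_S
  h_S = 1 + 1/9*h_P + 4/9*h_Q + 2/9*h_R + 2/9*h_S

Substituting h_P = 0 and rearranging gives the linear system (I - Q) h = 1:
  [2/3, -4/9, -1/9] . (h_Q, h_R, h_S) = 1
  [-2/9, 8/9, -5/9] . (h_Q, h_R, h_S) = 1
  [-4/9, -2/9, 7/9] . (h_Q, h_R, h_S) = 1

Solving yields:
  h_Q = 9
  h_R = 9
  h_S = 9

Starting state is Q, so the expected hitting time is h_Q = 9.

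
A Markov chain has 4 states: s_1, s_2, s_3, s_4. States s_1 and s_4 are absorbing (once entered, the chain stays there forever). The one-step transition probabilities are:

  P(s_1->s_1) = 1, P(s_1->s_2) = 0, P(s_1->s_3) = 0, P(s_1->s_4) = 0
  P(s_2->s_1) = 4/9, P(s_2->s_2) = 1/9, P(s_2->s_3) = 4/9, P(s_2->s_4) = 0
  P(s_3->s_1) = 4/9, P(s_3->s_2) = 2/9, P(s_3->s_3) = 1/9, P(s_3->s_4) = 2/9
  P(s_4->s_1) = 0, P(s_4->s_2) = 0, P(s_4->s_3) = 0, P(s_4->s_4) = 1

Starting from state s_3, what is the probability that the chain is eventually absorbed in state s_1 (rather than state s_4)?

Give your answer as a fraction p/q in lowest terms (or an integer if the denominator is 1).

Let a_i = P(absorbed in s_1 | start in state i).
Boundary conditions: a_s_1 = 1, a_s_4 = 0.
For each transient state i, a_i = sum_j P(i->j) * a_j:
  a_s_2 = 4/9*a_s_1 + 1/9*a_s_2 + 4/9*a_s_3 + 0*a_s_4
  a_s_3 = 4/9*a_s_1 + 2/9*a_s_2 + 1/9*a_s_3 + 2/9*a_s_4

Substituting a_s_1 = 1 and a_s_4 = 0, rearrange to (I - Q) a = r where r[i] = P(i -> s_1):
  [8/9, -4/9] . (a_s_2, a_s_3) = 4/9
  [-2/9, 8/9] . (a_s_2, a_s_3) = 4/9

Solving yields:
  a_s_2 = 6/7
  a_s_3 = 5/7

Starting state is s_3, so the absorption probability is a_s_3 = 5/7.

Answer: 5/7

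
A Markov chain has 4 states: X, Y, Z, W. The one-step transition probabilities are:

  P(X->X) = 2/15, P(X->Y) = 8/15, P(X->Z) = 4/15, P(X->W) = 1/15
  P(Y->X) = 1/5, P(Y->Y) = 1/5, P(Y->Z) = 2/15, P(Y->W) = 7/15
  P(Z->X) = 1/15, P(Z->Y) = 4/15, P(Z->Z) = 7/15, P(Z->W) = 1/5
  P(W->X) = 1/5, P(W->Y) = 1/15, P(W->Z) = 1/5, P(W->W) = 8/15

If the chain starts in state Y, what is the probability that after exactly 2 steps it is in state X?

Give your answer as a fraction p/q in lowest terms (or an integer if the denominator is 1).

Computing P^2 by repeated multiplication:
P^1 =
  X: [2/15, 8/15, 4/15, 1/15]
  Y: [1/5, 1/5, 2/15, 7/15]
  Z: [1/15, 4/15, 7/15, 1/5]
  W: [1/5, 1/15, 1/5, 8/15]
P^2 =
  X: [7/45, 19/75, 11/45, 26/75]
  Y: [38/225, 16/75, 53/225, 86/225]
  Z: [2/15, 17/75, 14/45, 74/225]
  W: [4/25, 47/225, 59/225, 83/225]

(P^2)[Y -> X] = 38/225

Answer: 38/225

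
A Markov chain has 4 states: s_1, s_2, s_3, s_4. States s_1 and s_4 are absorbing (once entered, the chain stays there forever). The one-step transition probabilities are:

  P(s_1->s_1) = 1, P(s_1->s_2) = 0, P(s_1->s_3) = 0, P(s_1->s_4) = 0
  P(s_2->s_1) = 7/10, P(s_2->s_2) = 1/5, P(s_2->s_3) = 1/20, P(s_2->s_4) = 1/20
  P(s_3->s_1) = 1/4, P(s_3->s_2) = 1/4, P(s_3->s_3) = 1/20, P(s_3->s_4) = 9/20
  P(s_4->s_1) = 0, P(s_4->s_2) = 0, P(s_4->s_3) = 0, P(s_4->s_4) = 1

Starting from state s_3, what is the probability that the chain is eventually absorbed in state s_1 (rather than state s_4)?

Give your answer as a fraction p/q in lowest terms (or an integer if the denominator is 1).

Let a_i = P(absorbed in s_1 | start in state i).
Boundary conditions: a_s_1 = 1, a_s_4 = 0.
For each transient state i, a_i = sum_j P(i->j) * a_j:
  a_s_2 = 7/10*a_s_1 + 1/5*a_s_2 + 1/20*a_s_3 + 1/20*a_s_4
  a_s_3 = 1/4*a_s_1 + 1/4*a_s_2 + 1/20*a_s_3 + 9/20*a_s_4

Substituting a_s_1 = 1 and a_s_4 = 0, rearrange to (I - Q) a = r where r[i] = P(i -> s_1):
  [4/5, -1/20] . (a_s_2, a_s_3) = 7/10
  [-1/4, 19/20] . (a_s_2, a_s_3) = 1/4

Solving yields:
  a_s_2 = 271/299
  a_s_3 = 150/299

Starting state is s_3, so the absorption probability is a_s_3 = 150/299.

Answer: 150/299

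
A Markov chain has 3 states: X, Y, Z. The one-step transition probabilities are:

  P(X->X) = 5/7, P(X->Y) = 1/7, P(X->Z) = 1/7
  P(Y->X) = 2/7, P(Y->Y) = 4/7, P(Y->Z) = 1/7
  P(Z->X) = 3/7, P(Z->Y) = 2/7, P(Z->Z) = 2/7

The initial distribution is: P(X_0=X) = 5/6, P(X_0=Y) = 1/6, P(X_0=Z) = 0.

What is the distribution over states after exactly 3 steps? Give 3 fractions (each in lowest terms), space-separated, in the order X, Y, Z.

Answer: 383/686 27/98 57/343

Derivation:
Propagating the distribution step by step (d_{t+1} = d_t * P):
d_0 = (X=5/6, Y=1/6, Z=0)
  d_1[X] = 5/6*5/7 + 1/6*2/7 + 0*3/7 = 9/14
  d_1[Y] = 5/6*1/7 + 1/6*4/7 + 0*2/7 = 3/14
  d_1[Z] = 5/6*1/7 + 1/6*1/7 + 0*2/7 = 1/7
d_1 = (X=9/14, Y=3/14, Z=1/7)
  d_2[X] = 9/14*5/7 + 3/14*2/7 + 1/7*3/7 = 57/98
  d_2[Y] = 9/14*1/7 + 3/14*4/7 + 1/7*2/7 = 25/98
  d_2[Z] = 9/14*1/7 + 3/14*1/7 + 1/7*2/7 = 8/49
d_2 = (X=57/98, Y=25/98, Z=8/49)
  d_3[X] = 57/98*5/7 + 25/98*2/7 + 8/49*3/7 = 383/686
  d_3[Y] = 57/98*1/7 + 25/98*4/7 + 8/49*2/7 = 27/98
  d_3[Z] = 57/98*1/7 + 25/98*1/7 + 8/49*2/7 = 57/343
d_3 = (X=383/686, Y=27/98, Z=57/343)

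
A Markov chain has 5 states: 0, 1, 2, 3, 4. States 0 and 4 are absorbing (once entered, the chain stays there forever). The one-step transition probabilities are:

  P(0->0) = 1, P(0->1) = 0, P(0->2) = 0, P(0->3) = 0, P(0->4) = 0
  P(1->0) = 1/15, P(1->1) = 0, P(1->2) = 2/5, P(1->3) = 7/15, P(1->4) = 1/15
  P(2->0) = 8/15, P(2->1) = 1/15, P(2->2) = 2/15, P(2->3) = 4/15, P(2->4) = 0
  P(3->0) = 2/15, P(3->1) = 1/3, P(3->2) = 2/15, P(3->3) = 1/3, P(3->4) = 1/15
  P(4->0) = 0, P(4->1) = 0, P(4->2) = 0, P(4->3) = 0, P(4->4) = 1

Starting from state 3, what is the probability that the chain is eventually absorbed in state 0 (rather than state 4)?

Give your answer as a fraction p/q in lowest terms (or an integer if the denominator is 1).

Let a_i = P(absorbed in 0 | start in state i).
Boundary conditions: a_0 = 1, a_4 = 0.
For each transient state i, a_i = sum_j P(i->j) * a_j:
  a_1 = 1/15*a_0 + 0*a_1 + 2/5*a_2 + 7/15*a_3 + 1/15*a_4
  a_2 = 8/15*a_0 + 1/15*a_1 + 2/15*a_2 + 4/15*a_3 + 0*a_4
  a_3 = 2/15*a_0 + 1/3*a_1 + 2/15*a_2 + 1/3*a_3 + 1/15*a_4

Substituting a_0 = 1 and a_4 = 0, rearrange to (I - Q) a = r where r[i] = P(i -> 0):
  [1, -2/5, -7/15] . (a_1, a_2, a_3) = 1/15
  [-1/15, 13/15, -4/15] . (a_1, a_2, a_3) = 8/15
  [-1/3, -2/15, 2/3] . (a_1, a_2, a_3) = 2/15

Solving yields:
  a_1 = 944/1181
  a_2 = 1084/1181
  a_3 = 925/1181

Starting state is 3, so the absorption probability is a_3 = 925/1181.

Answer: 925/1181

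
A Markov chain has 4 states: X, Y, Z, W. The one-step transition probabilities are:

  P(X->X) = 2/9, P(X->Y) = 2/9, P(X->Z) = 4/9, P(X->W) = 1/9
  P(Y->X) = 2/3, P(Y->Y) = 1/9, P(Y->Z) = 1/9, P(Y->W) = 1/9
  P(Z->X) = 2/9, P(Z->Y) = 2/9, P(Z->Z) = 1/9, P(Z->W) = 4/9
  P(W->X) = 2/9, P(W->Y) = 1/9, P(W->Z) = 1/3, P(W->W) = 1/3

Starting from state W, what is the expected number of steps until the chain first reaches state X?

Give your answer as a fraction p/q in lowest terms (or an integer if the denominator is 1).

Let h_i = expected steps to first reach X from state i.
Boundary: h_X = 0.
First-step equations for the other states:
  h_Y = 1 + 2/3*h_X + 1/9*h_Y + 1/9*h_Z + 1/9*h_W
  h_Z = 1 + 2/9*h_X + 2/9*h_Y + 1/9*h_Z + 4/9*h_W
  h_W = 1 + 2/9*h_X + 1/9*h_Y + 1/3*h_Z + 1/3*h_W

Substituting h_X = 0 and rearranging gives the linear system (I - Q) h = 1:
  [8/9, -1/9, -1/9] . (h_Y, h_Z, h_W) = 1
  [-2/9, 8/9, -4/9] . (h_Y, h_Z, h_W) = 1
  [-1/9, -1/3, 2/3] . (h_Y, h_Z, h_W) = 1

Solving yields:
  h_Y = 171/86
  h_Z = 291/86
  h_W = 303/86

Starting state is W, so the expected hitting time is h_W = 303/86.

Answer: 303/86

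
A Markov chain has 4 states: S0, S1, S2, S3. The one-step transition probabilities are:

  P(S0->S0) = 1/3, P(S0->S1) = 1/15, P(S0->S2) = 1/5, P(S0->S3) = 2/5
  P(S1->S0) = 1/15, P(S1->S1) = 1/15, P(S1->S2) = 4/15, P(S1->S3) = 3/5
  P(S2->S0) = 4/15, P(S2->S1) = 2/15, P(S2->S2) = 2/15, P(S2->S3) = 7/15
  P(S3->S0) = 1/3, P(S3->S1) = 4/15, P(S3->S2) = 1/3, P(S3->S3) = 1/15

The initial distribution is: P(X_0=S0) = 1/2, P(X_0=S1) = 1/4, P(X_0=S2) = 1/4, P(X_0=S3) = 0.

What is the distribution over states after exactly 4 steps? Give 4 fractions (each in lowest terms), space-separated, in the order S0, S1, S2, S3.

Propagating the distribution step by step (d_{t+1} = d_t * P):
d_0 = (S0=1/2, S1=1/4, S2=1/4, S3=0)
  d_1[S0] = 1/2*1/3 + 1/4*1/15 + 1/4*4/15 + 0*1/3 = 1/4
  d_1[S1] = 1/2*1/15 + 1/4*1/15 + 1/4*2/15 + 0*4/15 = 1/12
  d_1[S2] = 1/2*1/5 + 1/4*4/15 + 1/4*2/15 + 0*1/3 = 1/5
  d_1[S3] = 1/2*2/5 + 1/4*3/5 + 1/4*7/15 + 0*1/15 = 7/15
d_1 = (S0=1/4, S1=1/12, S2=1/5, S3=7/15)
  d_2[S0] = 1/4*1/3 + 1/12*1/15 + 1/5*4/15 + 7/15*1/3 = 67/225
  d_2[S1] = 1/4*1/15 + 1/12*1/15 + 1/5*2/15 + 7/15*4/15 = 13/75
  d_2[S2] = 1/4*1/5 + 1/12*4/15 + 1/5*2/15 + 7/15*1/3 = 229/900
  d_2[S3] = 1/4*2/5 + 1/12*3/5 + 1/5*7/15 + 7/15*1/15 = 247/900
d_2 = (S0=67/225, S1=13/75, S2=229/900, S3=247/900)
  d_3[S0] = 67/225*1/3 + 13/75*1/15 + 229/900*4/15 + 247/900*1/3 = 3647/13500
  d_3[S1] = 67/225*1/15 + 13/75*1/15 + 229/900*2/15 + 247/900*4/15 = 187/1350
  d_3[S2] = 67/225*1/5 + 13/75*4/15 + 229/900*2/15 + 247/900*1/3 = 3121/13500
  d_3[S3] = 67/225*2/5 + 13/75*3/5 + 229/900*7/15 + 247/900*1/15 = 2431/6750
d_3 = (S0=3647/13500, S1=187/1350, S2=3121/13500, S3=2431/6750)
  d_4[S0] = 3647/13500*1/3 + 187/1350*1/15 + 3121/13500*4/15 + 2431/6750*1/3 = 56899/202500
  d_4[S1] = 3647/13500*1/15 + 187/1350*1/15 + 3121/13500*2/15 + 2431/6750*4/15 = 31207/202500
  d_4[S2] = 3647/13500*1/5 + 187/1350*4/15 + 3121/13500*2/15 + 2431/6750*1/3 = 48973/202500
  d_4[S3] = 3647/13500*2/5 + 187/1350*3/5 + 3121/13500*7/15 + 2431/6750*1/15 = 2423/7500
d_4 = (S0=56899/202500, S1=31207/202500, S2=48973/202500, S3=2423/7500)

Answer: 56899/202500 31207/202500 48973/202500 2423/7500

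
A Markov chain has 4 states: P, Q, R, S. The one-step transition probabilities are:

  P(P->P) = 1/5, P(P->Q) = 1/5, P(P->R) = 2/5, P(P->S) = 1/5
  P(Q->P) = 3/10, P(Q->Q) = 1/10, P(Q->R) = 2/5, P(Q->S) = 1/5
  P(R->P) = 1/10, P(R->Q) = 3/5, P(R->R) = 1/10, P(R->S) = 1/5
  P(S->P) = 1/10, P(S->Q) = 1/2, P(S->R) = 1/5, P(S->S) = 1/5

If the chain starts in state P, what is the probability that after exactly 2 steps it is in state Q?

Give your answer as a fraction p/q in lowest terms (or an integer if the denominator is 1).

Computing P^2 by repeated multiplication:
P^1 =
  P: [1/5, 1/5, 2/5, 1/5]
  Q: [3/10, 1/10, 2/5, 1/5]
  R: [1/10, 3/5, 1/10, 1/5]
  S: [1/10, 1/2, 1/5, 1/5]
P^2 =
  P: [4/25, 2/5, 6/25, 1/5]
  Q: [3/20, 41/100, 6/25, 1/5]
  R: [23/100, 6/25, 33/100, 1/5]
  S: [21/100, 29/100, 3/10, 1/5]

(P^2)[P -> Q] = 2/5

Answer: 2/5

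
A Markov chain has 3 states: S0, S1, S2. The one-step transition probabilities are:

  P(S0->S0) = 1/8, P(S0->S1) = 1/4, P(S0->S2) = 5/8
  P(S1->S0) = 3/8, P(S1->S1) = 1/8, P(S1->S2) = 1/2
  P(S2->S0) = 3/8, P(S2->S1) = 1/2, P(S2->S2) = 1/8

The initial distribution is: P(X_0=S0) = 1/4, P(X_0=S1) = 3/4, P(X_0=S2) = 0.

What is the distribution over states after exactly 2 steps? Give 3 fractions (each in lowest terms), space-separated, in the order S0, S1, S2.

Answer: 19/64 93/256 87/256

Derivation:
Propagating the distribution step by step (d_{t+1} = d_t * P):
d_0 = (S0=1/4, S1=3/4, S2=0)
  d_1[S0] = 1/4*1/8 + 3/4*3/8 + 0*3/8 = 5/16
  d_1[S1] = 1/4*1/4 + 3/4*1/8 + 0*1/2 = 5/32
  d_1[S2] = 1/4*5/8 + 3/4*1/2 + 0*1/8 = 17/32
d_1 = (S0=5/16, S1=5/32, S2=17/32)
  d_2[S0] = 5/16*1/8 + 5/32*3/8 + 17/32*3/8 = 19/64
  d_2[S1] = 5/16*1/4 + 5/32*1/8 + 17/32*1/2 = 93/256
  d_2[S2] = 5/16*5/8 + 5/32*1/2 + 17/32*1/8 = 87/256
d_2 = (S0=19/64, S1=93/256, S2=87/256)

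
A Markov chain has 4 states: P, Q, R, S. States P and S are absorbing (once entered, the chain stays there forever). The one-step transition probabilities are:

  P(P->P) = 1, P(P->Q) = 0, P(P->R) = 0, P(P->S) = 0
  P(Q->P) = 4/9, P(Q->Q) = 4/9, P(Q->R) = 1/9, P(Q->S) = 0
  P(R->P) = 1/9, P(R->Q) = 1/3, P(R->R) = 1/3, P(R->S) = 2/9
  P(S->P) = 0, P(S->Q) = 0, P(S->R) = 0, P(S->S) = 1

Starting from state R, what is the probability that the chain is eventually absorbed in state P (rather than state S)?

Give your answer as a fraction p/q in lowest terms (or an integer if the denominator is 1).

Let a_i = P(absorbed in P | start in state i).
Boundary conditions: a_P = 1, a_S = 0.
For each transient state i, a_i = sum_j P(i->j) * a_j:
  a_Q = 4/9*a_P + 4/9*a_Q + 1/9*a_R + 0*a_S
  a_R = 1/9*a_P + 1/3*a_Q + 1/3*a_R + 2/9*a_S

Substituting a_P = 1 and a_S = 0, rearrange to (I - Q) a = r where r[i] = P(i -> P):
  [5/9, -1/9] . (a_Q, a_R) = 4/9
  [-1/3, 2/3] . (a_Q, a_R) = 1/9

Solving yields:
  a_Q = 25/27
  a_R = 17/27

Starting state is R, so the absorption probability is a_R = 17/27.

Answer: 17/27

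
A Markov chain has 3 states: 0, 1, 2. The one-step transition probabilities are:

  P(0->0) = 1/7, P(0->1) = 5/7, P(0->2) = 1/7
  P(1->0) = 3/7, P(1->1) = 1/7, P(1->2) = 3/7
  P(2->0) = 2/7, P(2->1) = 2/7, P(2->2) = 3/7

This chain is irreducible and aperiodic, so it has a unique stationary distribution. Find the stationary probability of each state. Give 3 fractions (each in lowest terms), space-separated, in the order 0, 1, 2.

Answer: 18/61 22/61 21/61

Derivation:
The stationary distribution satisfies pi = pi * P, i.e.:
  pi_0 = 1/7*pi_0 + 3/7*pi_1 + 2/7*pi_2
  pi_1 = 5/7*pi_0 + 1/7*pi_1 + 2/7*pi_2
  pi_2 = 1/7*pi_0 + 3/7*pi_1 + 3/7*pi_2
with normalization: pi_0 + pi_1 + pi_2 = 1.

Using the first 2 balance equations plus normalization, the linear system A*pi = b is:
  [-6/7, 3/7, 2/7] . pi = 0
  [5/7, -6/7, 2/7] . pi = 0
  [1, 1, 1] . pi = 1

Solving yields:
  pi_0 = 18/61
  pi_1 = 22/61
  pi_2 = 21/61

Verification (pi * P):
  18/61*1/7 + 22/61*3/7 + 21/61*2/7 = 18/61 = pi_0  (ok)
  18/61*5/7 + 22/61*1/7 + 21/61*2/7 = 22/61 = pi_1  (ok)
  18/61*1/7 + 22/61*3/7 + 21/61*3/7 = 21/61 = pi_2  (ok)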